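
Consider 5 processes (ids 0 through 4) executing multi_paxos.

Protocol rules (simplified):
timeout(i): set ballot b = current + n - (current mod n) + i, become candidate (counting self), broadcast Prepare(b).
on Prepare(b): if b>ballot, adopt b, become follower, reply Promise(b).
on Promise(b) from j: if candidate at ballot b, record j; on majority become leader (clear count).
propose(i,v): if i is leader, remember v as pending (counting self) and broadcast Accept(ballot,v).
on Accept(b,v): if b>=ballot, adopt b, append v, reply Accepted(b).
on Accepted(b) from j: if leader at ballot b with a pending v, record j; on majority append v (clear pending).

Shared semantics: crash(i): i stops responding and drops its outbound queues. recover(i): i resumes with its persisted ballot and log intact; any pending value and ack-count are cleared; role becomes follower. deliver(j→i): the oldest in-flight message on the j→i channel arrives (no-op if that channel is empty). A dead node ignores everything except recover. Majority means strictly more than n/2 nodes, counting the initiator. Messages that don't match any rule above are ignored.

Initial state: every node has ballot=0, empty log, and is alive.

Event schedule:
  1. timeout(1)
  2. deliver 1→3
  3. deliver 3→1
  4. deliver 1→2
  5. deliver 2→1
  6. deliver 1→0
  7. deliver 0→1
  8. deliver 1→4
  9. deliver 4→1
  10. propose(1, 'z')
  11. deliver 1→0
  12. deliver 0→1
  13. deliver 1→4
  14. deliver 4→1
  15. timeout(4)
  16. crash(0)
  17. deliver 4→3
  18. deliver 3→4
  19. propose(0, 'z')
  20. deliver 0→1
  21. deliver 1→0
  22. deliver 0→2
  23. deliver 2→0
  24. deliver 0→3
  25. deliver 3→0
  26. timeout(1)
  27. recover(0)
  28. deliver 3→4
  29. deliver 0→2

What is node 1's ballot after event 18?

6

step 1 timeout(1): 1={cand,b=6,log=-}
step 2 deliver 1→3: 3={foll,b=6,log=-}
step 3 deliver 3→1: —
step 4 deliver 1→2: 2={foll,b=6,log=-}
step 5 deliver 2→1: 1={lead,b=6,log=-}
step 6 deliver 1→0: 0={foll,b=6,log=-}
step 7 deliver 0→1: —
step 8 deliver 1→4: 4={foll,b=6,log=-}
step 9 deliver 4→1: —
step 10 propose(1,'z'): —
step 11 deliver 1→0: 0={foll,b=6,log=z}
step 12 deliver 0→1: —
step 13 deliver 1→4: 4={foll,b=6,log=z}
step 14 deliver 4→1: 1={lead,b=6,log=z}
step 15 timeout(4): 4={cand,b=14,log=z}
step 16 crash(0): 0={✗foll,b=6,log=z}
step 17 deliver 4→3: 3={foll,b=14,log=-}
step 18 deliver 3→4: —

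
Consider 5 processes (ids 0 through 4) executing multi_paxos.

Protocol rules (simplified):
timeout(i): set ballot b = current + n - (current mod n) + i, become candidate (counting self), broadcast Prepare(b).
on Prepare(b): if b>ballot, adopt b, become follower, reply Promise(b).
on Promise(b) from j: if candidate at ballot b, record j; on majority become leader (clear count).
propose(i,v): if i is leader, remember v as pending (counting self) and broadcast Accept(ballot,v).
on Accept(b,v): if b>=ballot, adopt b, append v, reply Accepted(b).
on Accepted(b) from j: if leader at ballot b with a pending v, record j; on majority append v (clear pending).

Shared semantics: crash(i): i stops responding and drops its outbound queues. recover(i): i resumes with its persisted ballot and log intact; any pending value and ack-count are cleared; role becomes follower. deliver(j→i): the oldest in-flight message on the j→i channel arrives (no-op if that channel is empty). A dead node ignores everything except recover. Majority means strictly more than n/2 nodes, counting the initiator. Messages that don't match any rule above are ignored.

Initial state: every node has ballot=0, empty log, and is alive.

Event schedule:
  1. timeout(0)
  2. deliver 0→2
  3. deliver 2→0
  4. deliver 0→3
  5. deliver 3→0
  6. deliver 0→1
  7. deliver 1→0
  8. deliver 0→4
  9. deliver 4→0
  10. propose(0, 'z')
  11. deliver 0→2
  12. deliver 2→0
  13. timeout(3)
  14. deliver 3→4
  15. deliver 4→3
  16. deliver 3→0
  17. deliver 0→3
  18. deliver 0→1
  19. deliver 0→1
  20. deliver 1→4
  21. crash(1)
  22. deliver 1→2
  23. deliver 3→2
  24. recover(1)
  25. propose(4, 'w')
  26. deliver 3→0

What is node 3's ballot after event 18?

after 1 — timeout(0): n0:cand/b5/[-]
after 2 — deliver 0→2: n2:foll/b5/[-]
after 3 — deliver 2→0: ·
after 4 — deliver 0→3: n3:foll/b5/[-]
after 5 — deliver 3→0: n0:lead/b5/[-]
after 6 — deliver 0→1: n1:foll/b5/[-]
after 7 — deliver 1→0: ·
after 8 — deliver 0→4: n4:foll/b5/[-]
after 9 — deliver 4→0: ·
after 10 — propose(0,'z'): ·
after 11 — deliver 0→2: n2:foll/b5/[z]
after 12 — deliver 2→0: ·
after 13 — timeout(3): n3:cand/b13/[-]
after 14 — deliver 3→4: n4:foll/b13/[-]
after 15 — deliver 4→3: ·
after 16 — deliver 3→0: n0:foll/b13/[-]
after 17 — deliver 0→3: ·
after 18 — deliver 0→1: n1:foll/b5/[z]

13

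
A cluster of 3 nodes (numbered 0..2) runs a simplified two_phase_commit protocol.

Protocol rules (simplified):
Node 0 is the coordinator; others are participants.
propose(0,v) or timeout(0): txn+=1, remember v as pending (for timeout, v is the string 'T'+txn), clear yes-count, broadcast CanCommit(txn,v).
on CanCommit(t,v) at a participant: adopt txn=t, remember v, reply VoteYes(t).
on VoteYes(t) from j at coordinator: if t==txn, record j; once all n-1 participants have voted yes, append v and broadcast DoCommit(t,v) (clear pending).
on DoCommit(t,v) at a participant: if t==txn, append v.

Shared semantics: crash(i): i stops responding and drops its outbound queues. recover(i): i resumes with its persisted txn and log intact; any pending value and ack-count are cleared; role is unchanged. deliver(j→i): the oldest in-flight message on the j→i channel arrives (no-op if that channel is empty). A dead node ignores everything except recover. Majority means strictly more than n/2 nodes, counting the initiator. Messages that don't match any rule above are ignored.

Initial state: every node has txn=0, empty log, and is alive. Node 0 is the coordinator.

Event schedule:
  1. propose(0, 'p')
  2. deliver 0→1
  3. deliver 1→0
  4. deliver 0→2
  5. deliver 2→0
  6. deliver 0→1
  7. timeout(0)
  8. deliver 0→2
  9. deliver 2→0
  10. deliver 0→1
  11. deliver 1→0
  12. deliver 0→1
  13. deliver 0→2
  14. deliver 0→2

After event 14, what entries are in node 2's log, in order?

p

step 1 propose(0,'p'): 0={coor,t=1,log=-}
step 2 deliver 0→1: 1={part,t=1,log=-}
step 3 deliver 1→0: —
step 4 deliver 0→2: 2={part,t=1,log=-}
step 5 deliver 2→0: 0={coor,t=1,log=p}
step 6 deliver 0→1: 1={part,t=1,log=p}
step 7 timeout(0): 0={coor,t=2,log=p}
step 8 deliver 0→2: 2={part,t=1,log=p}
step 9 deliver 2→0: —
step 10 deliver 0→1: 1={part,t=2,log=p}
step 11 deliver 1→0: —
step 12 deliver 0→1: —
step 13 deliver 0→2: 2={part,t=2,log=p}
step 14 deliver 0→2: —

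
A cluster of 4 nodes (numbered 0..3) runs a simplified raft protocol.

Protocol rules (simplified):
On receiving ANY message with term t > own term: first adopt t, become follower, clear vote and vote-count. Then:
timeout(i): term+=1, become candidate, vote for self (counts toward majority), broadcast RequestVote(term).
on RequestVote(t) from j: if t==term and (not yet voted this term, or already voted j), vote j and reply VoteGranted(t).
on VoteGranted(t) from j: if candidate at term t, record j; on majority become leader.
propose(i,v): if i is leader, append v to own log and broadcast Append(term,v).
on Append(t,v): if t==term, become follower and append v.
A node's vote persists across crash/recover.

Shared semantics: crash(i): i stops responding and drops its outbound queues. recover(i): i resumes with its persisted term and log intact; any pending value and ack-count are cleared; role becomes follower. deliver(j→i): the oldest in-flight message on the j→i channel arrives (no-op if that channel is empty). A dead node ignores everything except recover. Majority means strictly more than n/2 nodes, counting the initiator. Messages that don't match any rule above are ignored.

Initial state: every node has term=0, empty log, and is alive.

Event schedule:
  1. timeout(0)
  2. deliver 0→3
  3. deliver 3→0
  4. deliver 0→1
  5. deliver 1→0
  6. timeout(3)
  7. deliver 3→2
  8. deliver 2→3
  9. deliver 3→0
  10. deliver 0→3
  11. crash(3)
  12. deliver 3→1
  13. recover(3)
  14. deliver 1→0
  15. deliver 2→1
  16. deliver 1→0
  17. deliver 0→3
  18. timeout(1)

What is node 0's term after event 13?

2

1. timeout(0):  <0:cand t1 ->
2. deliver 0→3:  <3:foll t1 ->
3. deliver 3→0:  nop
4. deliver 0→1:  <1:foll t1 ->
5. deliver 1→0:  <0:lead t1 ->
6. timeout(3):  <3:cand t2 ->
7. deliver 3→2:  <2:foll t2 ->
8. deliver 2→3:  nop
9. deliver 3→0:  <0:foll t2 ->
10. deliver 0→3:  <3:lead t2 ->
11. crash(3):  <3:✗lead t2 ->
12. deliver 3→1:  nop
13. recover(3):  <3:foll t2 ->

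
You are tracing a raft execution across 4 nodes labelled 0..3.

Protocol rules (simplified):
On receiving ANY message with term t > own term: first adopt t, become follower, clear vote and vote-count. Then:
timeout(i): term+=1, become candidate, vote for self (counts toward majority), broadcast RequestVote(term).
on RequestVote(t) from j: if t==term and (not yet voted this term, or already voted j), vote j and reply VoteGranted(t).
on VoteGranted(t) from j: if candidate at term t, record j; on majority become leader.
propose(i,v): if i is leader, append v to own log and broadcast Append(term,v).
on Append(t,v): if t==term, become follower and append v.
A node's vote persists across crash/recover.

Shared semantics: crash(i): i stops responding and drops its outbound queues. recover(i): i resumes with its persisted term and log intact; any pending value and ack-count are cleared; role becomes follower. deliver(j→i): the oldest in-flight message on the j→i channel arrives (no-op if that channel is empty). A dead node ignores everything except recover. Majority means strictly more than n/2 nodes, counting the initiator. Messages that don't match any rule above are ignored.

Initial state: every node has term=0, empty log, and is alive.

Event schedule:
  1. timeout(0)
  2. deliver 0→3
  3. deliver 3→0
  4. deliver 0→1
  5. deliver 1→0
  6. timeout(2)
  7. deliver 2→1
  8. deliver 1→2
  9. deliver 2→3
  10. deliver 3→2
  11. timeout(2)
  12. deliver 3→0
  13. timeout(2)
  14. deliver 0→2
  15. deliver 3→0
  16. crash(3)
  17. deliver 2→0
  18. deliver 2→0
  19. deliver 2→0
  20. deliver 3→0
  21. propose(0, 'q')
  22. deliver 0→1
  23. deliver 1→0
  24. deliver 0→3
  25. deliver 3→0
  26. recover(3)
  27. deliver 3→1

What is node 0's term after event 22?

3

1. timeout(0):  <0:cand t1 ->
2. deliver 0→3:  <3:foll t1 ->
3. deliver 3→0:  nop
4. deliver 0→1:  <1:foll t1 ->
5. deliver 1→0:  <0:lead t1 ->
6. timeout(2):  <2:cand t1 ->
7. deliver 2→1:  nop
8. deliver 1→2:  nop
9. deliver 2→3:  nop
10. deliver 3→2:  nop
11. timeout(2):  <2:cand t2 ->
12. deliver 3→0:  nop
13. timeout(2):  <2:cand t3 ->
14. deliver 0→2:  nop
15. deliver 3→0:  nop
16. crash(3):  <3:✗foll t1 ->
17. deliver 2→0:  nop
18. deliver 2→0:  <0:foll t2 ->
19. deliver 2→0:  <0:foll t3 ->
20. deliver 3→0:  nop
21. propose(0,'q'):  nop
22. deliver 0→1:  nop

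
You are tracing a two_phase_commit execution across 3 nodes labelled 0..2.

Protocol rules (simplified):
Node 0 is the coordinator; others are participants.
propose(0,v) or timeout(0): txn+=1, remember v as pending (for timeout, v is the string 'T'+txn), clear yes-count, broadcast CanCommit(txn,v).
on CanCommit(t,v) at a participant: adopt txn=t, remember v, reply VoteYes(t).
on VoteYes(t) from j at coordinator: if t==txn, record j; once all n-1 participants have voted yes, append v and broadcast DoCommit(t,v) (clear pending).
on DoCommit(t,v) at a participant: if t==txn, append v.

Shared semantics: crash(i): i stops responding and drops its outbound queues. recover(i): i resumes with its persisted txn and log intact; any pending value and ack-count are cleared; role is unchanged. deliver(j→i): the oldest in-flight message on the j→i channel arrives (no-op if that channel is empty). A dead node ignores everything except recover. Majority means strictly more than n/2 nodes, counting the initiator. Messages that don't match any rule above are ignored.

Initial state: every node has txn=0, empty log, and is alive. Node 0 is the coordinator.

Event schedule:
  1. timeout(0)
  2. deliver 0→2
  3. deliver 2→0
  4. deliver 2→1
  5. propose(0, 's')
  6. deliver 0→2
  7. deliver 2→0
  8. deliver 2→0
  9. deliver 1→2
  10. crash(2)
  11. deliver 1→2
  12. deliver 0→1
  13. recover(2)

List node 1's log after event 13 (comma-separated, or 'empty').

empty

after 1 — timeout(0): n0:coor/t1/[-]
after 2 — deliver 0→2: n2:part/t1/[-]
after 3 — deliver 2→0: ·
after 4 — deliver 2→1: ·
after 5 — propose(0,'s'): n0:coor/t2/[-]
after 6 — deliver 0→2: n2:part/t2/[-]
after 7 — deliver 2→0: ·
after 8 — deliver 2→0: ·
after 9 — deliver 1→2: ·
after 10 — crash(2): n2:✗part/t2/[-]
after 11 — deliver 1→2: ·
after 12 — deliver 0→1: n1:part/t1/[-]
after 13 — recover(2): n2:part/t2/[-]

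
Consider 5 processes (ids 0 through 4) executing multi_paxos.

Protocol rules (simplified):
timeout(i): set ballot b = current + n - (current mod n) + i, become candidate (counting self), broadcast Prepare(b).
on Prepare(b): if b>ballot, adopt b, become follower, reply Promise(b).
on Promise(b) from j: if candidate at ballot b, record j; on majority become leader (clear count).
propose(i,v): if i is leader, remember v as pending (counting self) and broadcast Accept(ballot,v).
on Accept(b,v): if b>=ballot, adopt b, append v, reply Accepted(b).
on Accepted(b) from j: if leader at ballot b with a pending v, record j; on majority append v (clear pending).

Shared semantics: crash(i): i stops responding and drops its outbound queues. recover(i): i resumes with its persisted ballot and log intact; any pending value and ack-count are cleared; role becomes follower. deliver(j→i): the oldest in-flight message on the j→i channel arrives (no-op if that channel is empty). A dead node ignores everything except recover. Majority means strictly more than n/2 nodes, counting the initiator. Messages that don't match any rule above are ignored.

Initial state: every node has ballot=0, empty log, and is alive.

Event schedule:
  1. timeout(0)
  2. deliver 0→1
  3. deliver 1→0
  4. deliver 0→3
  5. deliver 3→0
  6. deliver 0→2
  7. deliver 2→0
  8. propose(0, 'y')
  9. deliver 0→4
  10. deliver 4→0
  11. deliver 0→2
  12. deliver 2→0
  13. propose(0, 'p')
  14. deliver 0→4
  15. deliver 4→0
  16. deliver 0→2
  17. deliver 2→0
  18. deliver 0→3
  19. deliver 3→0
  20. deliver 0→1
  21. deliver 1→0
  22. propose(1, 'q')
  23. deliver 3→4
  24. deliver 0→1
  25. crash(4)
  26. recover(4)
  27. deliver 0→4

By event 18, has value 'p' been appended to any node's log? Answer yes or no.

yes

after 1 — timeout(0): n0:cand/b5/[-]
after 2 — deliver 0→1: n1:foll/b5/[-]
after 3 — deliver 1→0: ·
after 4 — deliver 0→3: n3:foll/b5/[-]
after 5 — deliver 3→0: n0:lead/b5/[-]
after 6 — deliver 0→2: n2:foll/b5/[-]
after 7 — deliver 2→0: ·
after 8 — propose(0,'y'): ·
after 9 — deliver 0→4: n4:foll/b5/[-]
after 10 — deliver 4→0: ·
after 11 — deliver 0→2: n2:foll/b5/[y]
after 12 — deliver 2→0: ·
after 13 — propose(0,'p'): ·
after 14 — deliver 0→4: n4:foll/b5/[y]
after 15 — deliver 4→0: ·
after 16 — deliver 0→2: n2:foll/b5/[y,p]
after 17 — deliver 2→0: n0:lead/b5/[p]
after 18 — deliver 0→3: n3:foll/b5/[y]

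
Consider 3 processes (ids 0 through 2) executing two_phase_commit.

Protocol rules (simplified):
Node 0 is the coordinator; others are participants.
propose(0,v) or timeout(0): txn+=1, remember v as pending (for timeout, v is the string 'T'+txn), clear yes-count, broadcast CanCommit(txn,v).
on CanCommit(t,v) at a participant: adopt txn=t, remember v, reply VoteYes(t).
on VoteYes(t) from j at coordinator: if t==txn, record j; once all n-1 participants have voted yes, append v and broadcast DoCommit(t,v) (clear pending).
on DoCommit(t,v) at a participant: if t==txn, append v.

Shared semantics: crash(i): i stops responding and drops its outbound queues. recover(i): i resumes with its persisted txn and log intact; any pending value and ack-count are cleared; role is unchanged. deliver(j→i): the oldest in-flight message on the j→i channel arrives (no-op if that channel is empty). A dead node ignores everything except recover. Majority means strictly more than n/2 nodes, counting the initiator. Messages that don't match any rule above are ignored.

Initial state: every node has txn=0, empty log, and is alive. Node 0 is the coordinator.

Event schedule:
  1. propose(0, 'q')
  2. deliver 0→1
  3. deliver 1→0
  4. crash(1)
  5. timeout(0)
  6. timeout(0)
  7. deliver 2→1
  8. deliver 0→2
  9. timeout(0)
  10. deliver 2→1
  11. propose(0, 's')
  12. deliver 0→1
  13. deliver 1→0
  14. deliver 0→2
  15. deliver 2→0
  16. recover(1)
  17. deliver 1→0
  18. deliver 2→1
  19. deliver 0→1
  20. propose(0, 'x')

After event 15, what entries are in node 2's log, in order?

empty

1. propose(0,'q'):  <0:coor t1 ->
2. deliver 0→1:  <1:part t1 ->
3. deliver 1→0:  nop
4. crash(1):  <1:✗part t1 ->
5. timeout(0):  <0:coor t2 ->
6. timeout(0):  <0:coor t3 ->
7. deliver 2→1:  nop
8. deliver 0→2:  <2:part t1 ->
9. timeout(0):  <0:coor t4 ->
10. deliver 2→1:  nop
11. propose(0,'s'):  <0:coor t5 ->
12. deliver 0→1:  nop
13. deliver 1→0:  nop
14. deliver 0→2:  <2:part t2 ->
15. deliver 2→0:  nop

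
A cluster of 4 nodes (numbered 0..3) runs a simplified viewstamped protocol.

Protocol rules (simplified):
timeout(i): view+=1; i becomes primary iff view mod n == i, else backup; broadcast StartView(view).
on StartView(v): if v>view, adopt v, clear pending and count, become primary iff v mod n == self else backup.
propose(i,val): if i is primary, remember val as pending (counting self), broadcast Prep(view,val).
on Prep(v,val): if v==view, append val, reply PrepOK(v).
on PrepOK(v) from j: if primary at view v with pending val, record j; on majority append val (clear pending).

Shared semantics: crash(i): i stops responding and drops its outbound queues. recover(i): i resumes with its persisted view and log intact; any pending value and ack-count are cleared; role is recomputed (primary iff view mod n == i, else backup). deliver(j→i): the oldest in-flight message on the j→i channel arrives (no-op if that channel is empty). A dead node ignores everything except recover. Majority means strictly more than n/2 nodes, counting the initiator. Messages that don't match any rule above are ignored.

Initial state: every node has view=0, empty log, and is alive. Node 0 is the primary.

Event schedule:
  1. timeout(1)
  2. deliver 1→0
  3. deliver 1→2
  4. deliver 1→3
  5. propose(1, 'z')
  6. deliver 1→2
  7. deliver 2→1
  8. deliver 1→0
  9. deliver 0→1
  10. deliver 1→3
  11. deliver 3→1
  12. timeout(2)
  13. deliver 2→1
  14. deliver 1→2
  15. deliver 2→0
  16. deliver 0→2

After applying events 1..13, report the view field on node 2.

1. timeout(1):  <1:prim v1 ->
2. deliver 1→0:  <0:back v1 ->
3. deliver 1→2:  <2:back v1 ->
4. deliver 1→3:  <3:back v1 ->
5. propose(1,'z'):  nop
6. deliver 1→2:  <2:back v1 z>
7. deliver 2→1:  nop
8. deliver 1→0:  <0:back v1 z>
9. deliver 0→1:  <1:prim v1 z>
10. deliver 1→3:  <3:back v1 z>
11. deliver 3→1:  nop
12. timeout(2):  <2:prim v2 z>
13. deliver 2→1:  <1:back v2 z>

2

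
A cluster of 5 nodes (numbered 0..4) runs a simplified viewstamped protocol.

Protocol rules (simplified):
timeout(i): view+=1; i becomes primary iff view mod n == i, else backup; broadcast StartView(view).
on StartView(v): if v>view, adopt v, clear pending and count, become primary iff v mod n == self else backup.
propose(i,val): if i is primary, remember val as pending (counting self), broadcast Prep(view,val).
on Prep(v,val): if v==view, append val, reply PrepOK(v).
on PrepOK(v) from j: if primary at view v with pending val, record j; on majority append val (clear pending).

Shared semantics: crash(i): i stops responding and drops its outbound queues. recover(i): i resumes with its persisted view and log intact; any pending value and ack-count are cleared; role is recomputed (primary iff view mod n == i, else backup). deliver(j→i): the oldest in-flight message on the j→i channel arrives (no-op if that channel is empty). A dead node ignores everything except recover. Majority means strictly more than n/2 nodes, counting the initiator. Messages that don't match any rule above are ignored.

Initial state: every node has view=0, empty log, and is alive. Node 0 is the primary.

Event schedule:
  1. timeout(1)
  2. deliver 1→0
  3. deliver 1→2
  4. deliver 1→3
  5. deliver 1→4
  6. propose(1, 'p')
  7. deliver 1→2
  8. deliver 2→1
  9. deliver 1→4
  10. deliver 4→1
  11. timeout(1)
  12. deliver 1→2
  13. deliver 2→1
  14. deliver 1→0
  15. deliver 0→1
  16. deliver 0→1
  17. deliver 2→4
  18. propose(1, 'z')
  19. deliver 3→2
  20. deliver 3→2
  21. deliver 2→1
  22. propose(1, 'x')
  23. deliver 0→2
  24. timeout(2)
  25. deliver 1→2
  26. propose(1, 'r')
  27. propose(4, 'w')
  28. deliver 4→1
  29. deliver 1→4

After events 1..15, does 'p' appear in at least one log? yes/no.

yes

1. timeout(1):  <1:prim v1 ->
2. deliver 1→0:  <0:back v1 ->
3. deliver 1→2:  <2:back v1 ->
4. deliver 1→3:  <3:back v1 ->
5. deliver 1→4:  <4:back v1 ->
6. propose(1,'p'):  nop
7. deliver 1→2:  <2:back v1 p>
8. deliver 2→1:  nop
9. deliver 1→4:  <4:back v1 p>
10. deliver 4→1:  <1:prim v1 p>
11. timeout(1):  <1:back v2 p>
12. deliver 1→2:  <2:prim v2 p>
13. deliver 2→1:  nop
14. deliver 1→0:  <0:back v1 p>
15. deliver 0→1:  nop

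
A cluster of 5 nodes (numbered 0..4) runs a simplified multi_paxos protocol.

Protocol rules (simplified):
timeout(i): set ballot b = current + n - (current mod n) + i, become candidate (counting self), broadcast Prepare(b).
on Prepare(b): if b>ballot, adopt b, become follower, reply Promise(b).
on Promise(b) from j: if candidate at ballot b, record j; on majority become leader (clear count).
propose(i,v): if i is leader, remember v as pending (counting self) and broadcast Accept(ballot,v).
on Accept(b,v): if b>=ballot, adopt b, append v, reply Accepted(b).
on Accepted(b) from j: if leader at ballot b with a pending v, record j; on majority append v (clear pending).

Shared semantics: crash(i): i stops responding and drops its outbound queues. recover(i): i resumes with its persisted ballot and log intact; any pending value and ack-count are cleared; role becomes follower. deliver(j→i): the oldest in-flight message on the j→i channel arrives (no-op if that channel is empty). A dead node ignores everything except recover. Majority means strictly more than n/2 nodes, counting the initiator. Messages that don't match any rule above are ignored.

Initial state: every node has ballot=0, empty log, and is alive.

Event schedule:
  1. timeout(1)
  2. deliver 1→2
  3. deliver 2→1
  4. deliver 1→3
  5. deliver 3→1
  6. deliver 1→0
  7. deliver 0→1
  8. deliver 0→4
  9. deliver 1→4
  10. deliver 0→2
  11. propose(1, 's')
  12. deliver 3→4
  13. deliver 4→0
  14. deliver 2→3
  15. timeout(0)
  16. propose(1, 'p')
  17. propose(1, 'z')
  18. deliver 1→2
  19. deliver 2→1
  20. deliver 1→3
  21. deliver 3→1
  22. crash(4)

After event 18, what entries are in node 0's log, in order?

[1] timeout(1) → N1(cand b6 [-])
[2] deliver 1→2 → N2(foll b6 [-])
[3] deliver 2→1 → ∅
[4] deliver 1→3 → N3(foll b6 [-])
[5] deliver 3→1 → N1(lead b6 [-])
[6] deliver 1→0 → N0(foll b6 [-])
[7] deliver 0→1 → ∅
[8] deliver 0→4 → ∅
[9] deliver 1→4 → N4(foll b6 [-])
[10] deliver 0→2 → ∅
[11] propose(1,'s') → ∅
[12] deliver 3→4 → ∅
[13] deliver 4→0 → ∅
[14] deliver 2→3 → ∅
[15] timeout(0) → N0(cand b10 [-])
[16] propose(1,'p') → ∅
[17] propose(1,'z') → ∅
[18] deliver 1→2 → N2(foll b6 [s])

empty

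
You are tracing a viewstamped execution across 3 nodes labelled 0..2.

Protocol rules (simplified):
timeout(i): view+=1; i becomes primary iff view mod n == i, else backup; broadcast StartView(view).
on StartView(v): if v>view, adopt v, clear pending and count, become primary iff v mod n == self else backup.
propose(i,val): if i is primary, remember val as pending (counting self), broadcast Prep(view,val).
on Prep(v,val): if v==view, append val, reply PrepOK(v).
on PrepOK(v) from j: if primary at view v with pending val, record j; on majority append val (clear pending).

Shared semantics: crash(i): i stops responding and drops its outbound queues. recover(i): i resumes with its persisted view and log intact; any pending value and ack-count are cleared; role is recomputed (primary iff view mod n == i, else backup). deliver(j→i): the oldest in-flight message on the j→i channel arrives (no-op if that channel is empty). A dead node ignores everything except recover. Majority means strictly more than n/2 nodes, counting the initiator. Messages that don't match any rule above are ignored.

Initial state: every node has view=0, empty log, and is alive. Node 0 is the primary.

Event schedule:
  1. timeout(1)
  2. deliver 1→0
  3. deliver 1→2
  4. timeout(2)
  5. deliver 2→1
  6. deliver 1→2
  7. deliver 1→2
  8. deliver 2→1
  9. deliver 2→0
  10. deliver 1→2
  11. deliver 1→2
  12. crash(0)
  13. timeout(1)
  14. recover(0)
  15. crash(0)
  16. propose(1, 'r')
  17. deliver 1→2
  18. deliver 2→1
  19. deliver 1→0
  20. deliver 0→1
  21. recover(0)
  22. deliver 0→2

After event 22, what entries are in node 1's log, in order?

1. timeout(1):  <1:prim v1 ->
2. deliver 1→0:  <0:back v1 ->
3. deliver 1→2:  <2:back v1 ->
4. timeout(2):  <2:prim v2 ->
5. deliver 2→1:  <1:back v2 ->
6. deliver 1→2:  nop
7. deliver 1→2:  nop
8. deliver 2→1:  nop
9. deliver 2→0:  <0:back v2 ->
10. deliver 1→2:  nop
11. deliver 1→2:  nop
12. crash(0):  <0:✗back v2 ->
13. timeout(1):  <1:back v3 ->
14. recover(0):  <0:back v2 ->
15. crash(0):  <0:✗back v2 ->
16. propose(1,'r'):  nop
17. deliver 1→2:  <2:back v3 ->
18. deliver 2→1:  nop
19. deliver 1→0:  nop
20. deliver 0→1:  nop
21. recover(0):  <0:back v2 ->
22. deliver 0→2:  nop

empty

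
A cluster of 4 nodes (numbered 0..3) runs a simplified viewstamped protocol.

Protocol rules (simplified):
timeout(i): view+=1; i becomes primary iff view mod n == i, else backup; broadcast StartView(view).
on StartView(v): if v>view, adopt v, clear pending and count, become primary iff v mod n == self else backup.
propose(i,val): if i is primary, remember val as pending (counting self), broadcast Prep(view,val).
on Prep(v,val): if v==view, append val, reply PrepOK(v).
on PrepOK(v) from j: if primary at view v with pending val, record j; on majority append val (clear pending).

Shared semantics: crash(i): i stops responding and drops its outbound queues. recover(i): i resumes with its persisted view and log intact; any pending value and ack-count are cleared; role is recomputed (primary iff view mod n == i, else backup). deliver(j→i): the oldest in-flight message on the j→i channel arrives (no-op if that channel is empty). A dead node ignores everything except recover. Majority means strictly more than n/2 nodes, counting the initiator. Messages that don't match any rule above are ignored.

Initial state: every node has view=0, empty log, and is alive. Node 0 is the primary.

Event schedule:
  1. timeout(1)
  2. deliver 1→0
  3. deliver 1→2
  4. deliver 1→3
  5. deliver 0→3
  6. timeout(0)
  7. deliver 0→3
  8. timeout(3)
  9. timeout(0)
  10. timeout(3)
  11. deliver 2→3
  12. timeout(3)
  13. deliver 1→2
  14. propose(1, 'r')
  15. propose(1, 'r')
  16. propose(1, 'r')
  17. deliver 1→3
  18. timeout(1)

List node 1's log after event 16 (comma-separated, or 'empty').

empty

[1] timeout(1) → N1(prim v1 [-])
[2] deliver 1→0 → N0(back v1 [-])
[3] deliver 1→2 → N2(back v1 [-])
[4] deliver 1→3 → N3(back v1 [-])
[5] deliver 0→3 → ∅
[6] timeout(0) → N0(back v2 [-])
[7] deliver 0→3 → N3(back v2 [-])
[8] timeout(3) → N3(prim v3 [-])
[9] timeout(0) → N0(back v3 [-])
[10] timeout(3) → N3(back v4 [-])
[11] deliver 2→3 → ∅
[12] timeout(3) → N3(back v5 [-])
[13] deliver 1→2 → ∅
[14] propose(1,'r') → ∅
[15] propose(1,'r') → ∅
[16] propose(1,'r') → ∅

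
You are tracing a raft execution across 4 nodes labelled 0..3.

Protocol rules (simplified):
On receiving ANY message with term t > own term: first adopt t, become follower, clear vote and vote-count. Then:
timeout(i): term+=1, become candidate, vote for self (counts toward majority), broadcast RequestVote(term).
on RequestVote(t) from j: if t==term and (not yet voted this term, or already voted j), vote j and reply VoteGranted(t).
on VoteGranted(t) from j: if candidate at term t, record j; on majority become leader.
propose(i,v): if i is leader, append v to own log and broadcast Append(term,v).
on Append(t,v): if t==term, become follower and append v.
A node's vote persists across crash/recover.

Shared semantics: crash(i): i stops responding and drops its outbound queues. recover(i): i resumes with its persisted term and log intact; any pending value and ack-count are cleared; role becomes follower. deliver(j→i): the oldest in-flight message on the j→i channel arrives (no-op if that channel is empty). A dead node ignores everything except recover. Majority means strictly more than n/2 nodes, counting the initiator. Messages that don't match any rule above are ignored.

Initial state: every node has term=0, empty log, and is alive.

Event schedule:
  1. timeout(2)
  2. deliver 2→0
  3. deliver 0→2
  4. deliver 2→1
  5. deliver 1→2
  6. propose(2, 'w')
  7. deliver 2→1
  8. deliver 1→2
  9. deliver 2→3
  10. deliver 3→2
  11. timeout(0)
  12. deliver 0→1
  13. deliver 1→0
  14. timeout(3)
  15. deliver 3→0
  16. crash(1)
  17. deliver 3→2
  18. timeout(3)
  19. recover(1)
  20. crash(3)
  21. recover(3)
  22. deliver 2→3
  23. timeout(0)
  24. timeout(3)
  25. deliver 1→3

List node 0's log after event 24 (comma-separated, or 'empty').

empty

e1 timeout(2): 2[cand,t=1,-]
e2 deliver 2→0: 0[foll,t=1,-]
e3 deliver 0→2: ·
e4 deliver 2→1: 1[foll,t=1,-]
e5 deliver 1→2: 2[lead,t=1,-]
e6 propose(2,'w'): 2[lead,t=1,w]
e7 deliver 2→1: 1[foll,t=1,w]
e8 deliver 1→2: ·
e9 deliver 2→3: 3[foll,t=1,-]
e10 deliver 3→2: ·
e11 timeout(0): 0[cand,t=2,-]
e12 deliver 0→1: 1[foll,t=2,w]
e13 deliver 1→0: ·
e14 timeout(3): 3[cand,t=2,-]
e15 deliver 3→0: ·
e16 crash(1): 1[✗foll,t=2,w]
e17 deliver 3→2: 2[foll,t=2,w]
e18 timeout(3): 3[cand,t=3,-]
e19 recover(1): 1[foll,t=2,w]
e20 crash(3): 3[✗cand,t=3,-]
e21 recover(3): 3[foll,t=3,-]
e22 deliver 2→3: ·
e23 timeout(0): 0[cand,t=3,-]
e24 timeout(3): 3[cand,t=4,-]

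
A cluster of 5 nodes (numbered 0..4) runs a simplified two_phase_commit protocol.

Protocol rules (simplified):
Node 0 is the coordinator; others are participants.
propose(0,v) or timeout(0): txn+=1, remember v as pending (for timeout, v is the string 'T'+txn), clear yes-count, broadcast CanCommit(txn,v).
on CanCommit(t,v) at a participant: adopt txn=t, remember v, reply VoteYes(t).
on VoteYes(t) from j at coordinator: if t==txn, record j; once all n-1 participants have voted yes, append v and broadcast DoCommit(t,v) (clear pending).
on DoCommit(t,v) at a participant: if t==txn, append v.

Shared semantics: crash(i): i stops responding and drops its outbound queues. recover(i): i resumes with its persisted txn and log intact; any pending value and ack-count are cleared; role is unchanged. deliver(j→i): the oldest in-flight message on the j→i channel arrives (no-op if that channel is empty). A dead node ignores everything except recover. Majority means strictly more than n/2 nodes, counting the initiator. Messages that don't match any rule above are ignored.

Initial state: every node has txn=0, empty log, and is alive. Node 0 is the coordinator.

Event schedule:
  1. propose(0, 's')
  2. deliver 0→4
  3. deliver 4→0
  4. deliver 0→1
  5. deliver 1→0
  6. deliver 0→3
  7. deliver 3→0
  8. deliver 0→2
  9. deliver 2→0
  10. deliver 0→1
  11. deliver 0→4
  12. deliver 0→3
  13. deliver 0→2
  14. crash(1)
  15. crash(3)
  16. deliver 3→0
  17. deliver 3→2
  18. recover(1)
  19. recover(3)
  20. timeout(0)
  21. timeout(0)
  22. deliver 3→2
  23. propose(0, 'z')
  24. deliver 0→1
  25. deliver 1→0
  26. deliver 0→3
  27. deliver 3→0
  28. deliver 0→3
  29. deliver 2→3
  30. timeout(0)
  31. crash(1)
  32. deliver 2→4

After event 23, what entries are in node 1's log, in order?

step 1 propose(0,'s'): 0={coor,t=1,log=-}
step 2 deliver 0→4: 4={part,t=1,log=-}
step 3 deliver 4→0: —
step 4 deliver 0→1: 1={part,t=1,log=-}
step 5 deliver 1→0: —
step 6 deliver 0→3: 3={part,t=1,log=-}
step 7 deliver 3→0: —
step 8 deliver 0→2: 2={part,t=1,log=-}
step 9 deliver 2→0: 0={coor,t=1,log=s}
step 10 deliver 0→1: 1={part,t=1,log=s}
step 11 deliver 0→4: 4={part,t=1,log=s}
step 12 deliver 0→3: 3={part,t=1,log=s}
step 13 deliver 0→2: 2={part,t=1,log=s}
step 14 crash(1): 1={✗part,t=1,log=s}
step 15 crash(3): 3={✗part,t=1,log=s}
step 16 deliver 3→0: —
step 17 deliver 3→2: —
step 18 recover(1): 1={part,t=1,log=s}
step 19 recover(3): 3={part,t=1,log=s}
step 20 timeout(0): 0={coor,t=2,log=s}
step 21 timeout(0): 0={coor,t=3,log=s}
step 22 deliver 3→2: —
step 23 propose(0,'z'): 0={coor,t=4,log=s}

s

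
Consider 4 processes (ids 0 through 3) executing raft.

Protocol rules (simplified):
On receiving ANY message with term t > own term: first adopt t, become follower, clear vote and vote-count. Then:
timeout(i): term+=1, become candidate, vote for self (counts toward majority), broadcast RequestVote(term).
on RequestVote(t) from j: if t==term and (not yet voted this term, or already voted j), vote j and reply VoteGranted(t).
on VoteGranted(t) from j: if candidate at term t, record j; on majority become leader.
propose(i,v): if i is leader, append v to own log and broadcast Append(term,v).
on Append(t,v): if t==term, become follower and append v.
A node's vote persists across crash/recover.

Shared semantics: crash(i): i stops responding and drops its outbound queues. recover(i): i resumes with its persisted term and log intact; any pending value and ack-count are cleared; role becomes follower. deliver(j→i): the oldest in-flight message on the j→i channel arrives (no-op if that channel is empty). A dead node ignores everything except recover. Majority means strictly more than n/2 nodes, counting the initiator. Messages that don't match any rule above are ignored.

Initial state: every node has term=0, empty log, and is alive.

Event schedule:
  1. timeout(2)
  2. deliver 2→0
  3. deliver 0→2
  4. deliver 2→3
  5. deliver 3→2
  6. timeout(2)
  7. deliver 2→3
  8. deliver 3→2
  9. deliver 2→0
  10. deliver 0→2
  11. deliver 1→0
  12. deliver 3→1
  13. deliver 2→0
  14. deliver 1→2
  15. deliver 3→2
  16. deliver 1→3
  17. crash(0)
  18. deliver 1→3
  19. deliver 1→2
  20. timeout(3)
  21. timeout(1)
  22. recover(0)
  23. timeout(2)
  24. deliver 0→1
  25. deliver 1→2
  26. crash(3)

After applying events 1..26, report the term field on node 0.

2

after 1 — timeout(2): n2:cand/t1/[-]
after 2 — deliver 2→0: n0:foll/t1/[-]
after 3 — deliver 0→2: ·
after 4 — deliver 2→3: n3:foll/t1/[-]
after 5 — deliver 3→2: n2:lead/t1/[-]
after 6 — timeout(2): n2:cand/t2/[-]
after 7 — deliver 2→3: n3:foll/t2/[-]
after 8 — deliver 3→2: ·
after 9 — deliver 2→0: n0:foll/t2/[-]
after 10 — deliver 0→2: n2:lead/t2/[-]
after 11 — deliver 1→0: ·
after 12 — deliver 3→1: ·
after 13 — deliver 2→0: ·
after 14 — deliver 1→2: ·
after 15 — deliver 3→2: ·
after 16 — deliver 1→3: ·
after 17 — crash(0): n0:✗foll/t2/[-]
after 18 — deliver 1→3: ·
after 19 — deliver 1→2: ·
after 20 — timeout(3): n3:cand/t3/[-]
after 21 — timeout(1): n1:cand/t1/[-]
after 22 — recover(0): n0:foll/t2/[-]
after 23 — timeout(2): n2:cand/t3/[-]
after 24 — deliver 0→1: ·
after 25 — deliver 1→2: ·
after 26 — crash(3): n3:✗cand/t3/[-]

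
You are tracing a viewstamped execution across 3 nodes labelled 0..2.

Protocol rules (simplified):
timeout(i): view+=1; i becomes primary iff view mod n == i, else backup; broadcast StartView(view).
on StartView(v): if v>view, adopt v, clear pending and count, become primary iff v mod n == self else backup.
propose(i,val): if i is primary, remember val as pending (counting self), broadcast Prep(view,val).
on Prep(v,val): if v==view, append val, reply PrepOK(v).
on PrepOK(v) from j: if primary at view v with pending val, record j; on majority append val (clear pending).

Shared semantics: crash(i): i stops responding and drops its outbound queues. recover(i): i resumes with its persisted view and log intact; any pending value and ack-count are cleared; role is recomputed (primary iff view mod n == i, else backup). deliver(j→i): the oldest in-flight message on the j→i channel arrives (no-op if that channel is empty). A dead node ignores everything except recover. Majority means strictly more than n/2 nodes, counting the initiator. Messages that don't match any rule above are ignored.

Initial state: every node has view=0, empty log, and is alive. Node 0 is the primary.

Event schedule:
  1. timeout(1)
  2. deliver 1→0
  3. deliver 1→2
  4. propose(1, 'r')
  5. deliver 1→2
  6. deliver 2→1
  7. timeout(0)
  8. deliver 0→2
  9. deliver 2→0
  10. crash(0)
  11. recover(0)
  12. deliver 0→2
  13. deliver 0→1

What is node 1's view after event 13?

1

[1] timeout(1) → N1(prim v1 [-])
[2] deliver 1→0 → N0(back v1 [-])
[3] deliver 1→2 → N2(back v1 [-])
[4] propose(1,'r') → ∅
[5] deliver 1→2 → N2(back v1 [r])
[6] deliver 2→1 → N1(prim v1 [r])
[7] timeout(0) → N0(back v2 [-])
[8] deliver 0→2 → N2(prim v2 [r])
[9] deliver 2→0 → ∅
[10] crash(0) → N0(✗back v2 [-])
[11] recover(0) → N0(back v2 [-])
[12] deliver 0→2 → ∅
[13] deliver 0→1 → ∅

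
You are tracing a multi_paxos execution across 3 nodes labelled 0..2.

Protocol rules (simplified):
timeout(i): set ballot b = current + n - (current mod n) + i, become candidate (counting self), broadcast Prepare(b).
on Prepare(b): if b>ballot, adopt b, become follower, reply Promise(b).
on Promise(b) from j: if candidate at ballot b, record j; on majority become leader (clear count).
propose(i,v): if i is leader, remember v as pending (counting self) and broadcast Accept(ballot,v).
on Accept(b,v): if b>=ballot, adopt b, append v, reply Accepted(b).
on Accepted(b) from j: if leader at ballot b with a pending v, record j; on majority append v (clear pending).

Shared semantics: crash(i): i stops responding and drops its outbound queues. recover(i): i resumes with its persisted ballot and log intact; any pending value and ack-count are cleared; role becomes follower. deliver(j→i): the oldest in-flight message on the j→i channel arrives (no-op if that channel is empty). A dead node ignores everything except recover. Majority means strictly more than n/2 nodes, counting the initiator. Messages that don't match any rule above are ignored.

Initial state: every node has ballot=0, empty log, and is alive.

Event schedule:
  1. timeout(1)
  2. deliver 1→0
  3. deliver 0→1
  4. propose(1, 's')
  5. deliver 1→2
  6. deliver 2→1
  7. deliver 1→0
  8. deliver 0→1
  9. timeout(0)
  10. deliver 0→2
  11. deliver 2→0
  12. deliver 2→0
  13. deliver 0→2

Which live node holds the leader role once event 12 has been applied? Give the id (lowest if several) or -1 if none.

[1] timeout(1) → N1(cand b4 [-])
[2] deliver 1→0 → N0(foll b4 [-])
[3] deliver 0→1 → N1(lead b4 [-])
[4] propose(1,'s') → ∅
[5] deliver 1→2 → N2(foll b4 [-])
[6] deliver 2→1 → ∅
[7] deliver 1→0 → N0(foll b4 [s])
[8] deliver 0→1 → N1(lead b4 [s])
[9] timeout(0) → N0(cand b6 [s])
[10] deliver 0→2 → N2(foll b6 [-])
[11] deliver 2→0 → N0(lead b6 [s])
[12] deliver 2→0 → ∅

0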